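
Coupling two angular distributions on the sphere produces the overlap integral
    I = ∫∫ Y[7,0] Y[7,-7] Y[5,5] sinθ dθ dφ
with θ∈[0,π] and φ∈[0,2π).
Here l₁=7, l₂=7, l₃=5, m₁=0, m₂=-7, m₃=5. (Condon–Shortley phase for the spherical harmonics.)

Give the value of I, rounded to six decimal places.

0.000000

0 − 7 + 5 = -2 ≠ 0: azimuthal integral kills it; I = 0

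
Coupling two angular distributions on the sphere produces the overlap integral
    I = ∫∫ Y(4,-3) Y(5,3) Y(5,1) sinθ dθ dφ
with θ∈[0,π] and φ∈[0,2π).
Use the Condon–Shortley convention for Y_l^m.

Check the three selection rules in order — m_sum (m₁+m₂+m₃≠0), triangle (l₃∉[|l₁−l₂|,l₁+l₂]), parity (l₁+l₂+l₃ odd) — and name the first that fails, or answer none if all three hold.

azimuthal sum: -3 + 3 + 1 = 1  ✗
1 ≤ 5 ≤ 9 (triangle on l)
L = 4 + 5 + 5 = 14 (even)

m_sum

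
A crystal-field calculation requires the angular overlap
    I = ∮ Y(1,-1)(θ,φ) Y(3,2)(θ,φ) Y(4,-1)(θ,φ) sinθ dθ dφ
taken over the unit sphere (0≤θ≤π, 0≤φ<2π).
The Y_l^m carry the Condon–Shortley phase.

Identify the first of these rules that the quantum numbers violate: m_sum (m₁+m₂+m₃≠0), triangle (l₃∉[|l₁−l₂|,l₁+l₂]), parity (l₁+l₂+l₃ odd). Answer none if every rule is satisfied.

none

azimuthal sum: -1 + 2 − 1 = 0  ✓
2 ≤ 4 ≤ 4 (triangle on l)  ✓
L = 1 + 3 + 4 = 8 (even)  ✓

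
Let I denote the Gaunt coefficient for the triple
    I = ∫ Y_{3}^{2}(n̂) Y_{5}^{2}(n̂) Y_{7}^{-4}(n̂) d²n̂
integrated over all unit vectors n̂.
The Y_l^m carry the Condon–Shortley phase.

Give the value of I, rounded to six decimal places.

Σlᵢ=15 odd — θ-integrand is odd under cosθ→−cosθ; I=0

0.000000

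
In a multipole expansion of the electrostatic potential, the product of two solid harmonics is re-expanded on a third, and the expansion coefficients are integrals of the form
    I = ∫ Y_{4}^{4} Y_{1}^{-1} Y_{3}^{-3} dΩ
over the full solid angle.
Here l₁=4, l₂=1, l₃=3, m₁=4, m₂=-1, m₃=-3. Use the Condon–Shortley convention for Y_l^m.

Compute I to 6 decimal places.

0.325735

m-sum 0 ✓  L=8 even ✓  3≤3≤5 ✓
Π(2lᵢ+1) = 9×3×7 = 189
triangle coeff Δ(4,1,3) = 1/252
Σ_t [1,1]: t=1:−1/36 = -1/36
(3j)²=4/63 [(4 1 3; 0 0 0)], sign=+1
Σ_t [0,0]: t=0:+1/1440 = 1/1440
(3j)²=1/9 [(4 1 3; 4 -1 -3)], sign=+1
⇒ 4πI² = 4/3
I = (+1)√(4/3/(4π)) = 0.32573501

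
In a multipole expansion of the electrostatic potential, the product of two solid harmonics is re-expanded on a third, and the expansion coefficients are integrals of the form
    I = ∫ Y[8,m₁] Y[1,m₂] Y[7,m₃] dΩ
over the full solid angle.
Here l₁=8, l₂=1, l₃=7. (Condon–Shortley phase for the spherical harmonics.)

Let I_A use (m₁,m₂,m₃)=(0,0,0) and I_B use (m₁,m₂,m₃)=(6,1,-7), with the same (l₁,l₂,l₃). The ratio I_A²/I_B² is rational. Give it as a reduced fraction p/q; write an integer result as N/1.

l's match ⇒ only the (l;m) 3-j factors differ between A and B.
A: triangle coeff Δ(8,1,7) = 1/2040; Σ_t [1,1]: t=1:−1/25401600 = -1/25401600; (3j)²=8/255 [(8 1 7; 0 0 0)], sign=+1
B: triangle coeff Δ(8,1,7) = 1/2040; Σ_t [2,2]: t=2:+1/174356582400 = 1/174356582400; (3j)²=1/2040 [(8 1 7; 6 1 -7)], sign=+1
I_A²/I_B² = (8/255)/(1/2040) = 64/1

64/1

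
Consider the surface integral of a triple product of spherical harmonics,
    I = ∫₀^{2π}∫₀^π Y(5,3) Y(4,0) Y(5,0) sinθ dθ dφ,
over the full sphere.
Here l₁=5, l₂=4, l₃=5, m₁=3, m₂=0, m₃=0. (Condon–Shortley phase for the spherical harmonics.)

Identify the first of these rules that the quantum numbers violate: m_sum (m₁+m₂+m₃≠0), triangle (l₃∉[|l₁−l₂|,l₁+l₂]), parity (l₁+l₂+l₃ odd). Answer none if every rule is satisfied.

m_sum

Σmᵢ = 3  ✗
l₃∈[|l₁−l₂|,l₁+l₂]=[1,9], have l₃=5
Σlᵢ = 14 ⇒ even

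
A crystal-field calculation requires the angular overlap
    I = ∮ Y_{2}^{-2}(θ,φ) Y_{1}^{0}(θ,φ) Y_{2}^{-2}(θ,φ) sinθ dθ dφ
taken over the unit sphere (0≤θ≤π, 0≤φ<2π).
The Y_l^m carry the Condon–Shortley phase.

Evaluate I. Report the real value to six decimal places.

0.000000

Σmᵢ = -4 ≠ 0, so the φ-integral vanishes; I = 0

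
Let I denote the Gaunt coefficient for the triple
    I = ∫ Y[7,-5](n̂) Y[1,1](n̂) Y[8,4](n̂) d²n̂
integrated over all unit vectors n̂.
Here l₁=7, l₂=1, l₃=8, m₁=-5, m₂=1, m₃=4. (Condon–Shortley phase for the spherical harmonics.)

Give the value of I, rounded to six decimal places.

0.074948

Rules hold: Σm=0, L=16 even, 6≤8≤8.
N = 15·3·17 = 765
Δ = 0!·14!·2!/17! = 1/2040
Racah Σ t=0..0: t=0:+1/25401600 = 1/25401600
⇒ 3j(7 1 8; 0 0 0)² = 8/255, sgn +1
Racah Σ t=0..0: t=0:+1/1916006400 = 1/1916006400
⇒ 3j(7 1 8; -5 1 4)² = 1/340, sgn +1
4πI² = N·(3j₀)²·(3jₘ)² = 6/85
I = +1·√(0.0705882/4π) = 0.07494820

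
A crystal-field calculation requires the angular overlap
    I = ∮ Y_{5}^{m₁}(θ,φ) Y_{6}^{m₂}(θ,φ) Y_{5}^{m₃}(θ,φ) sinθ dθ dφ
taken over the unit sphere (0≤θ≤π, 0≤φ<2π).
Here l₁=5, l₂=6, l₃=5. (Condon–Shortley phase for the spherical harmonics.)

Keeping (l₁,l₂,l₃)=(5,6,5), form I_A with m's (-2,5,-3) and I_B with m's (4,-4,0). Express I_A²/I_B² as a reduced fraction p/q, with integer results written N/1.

77/120

Same 5,6,5: normalisation and zero-m 3j drop out of the ratio.
A: Δ: 6! 4! 6! / 17! → 1/28588560; sum: t=5:−1/345600 t=6:+1/518400 = -1/1036800; 3j²(5 6 5; -2 5 -3) = Δ·Π!·Σ² = 7/2210  (sign -1)
B: Δ: 6! 4! 6! / 17! → 1/28588560; sum: t=0:+1/207360 t=1:−1/345600 = 1/518400; 3j²(5 6 5; 4 -4 0) = Δ·Π!·Σ² = 12/2431  (sign -1)
I_A²/I_B² = (7/2210)/(12/2431) = 77/120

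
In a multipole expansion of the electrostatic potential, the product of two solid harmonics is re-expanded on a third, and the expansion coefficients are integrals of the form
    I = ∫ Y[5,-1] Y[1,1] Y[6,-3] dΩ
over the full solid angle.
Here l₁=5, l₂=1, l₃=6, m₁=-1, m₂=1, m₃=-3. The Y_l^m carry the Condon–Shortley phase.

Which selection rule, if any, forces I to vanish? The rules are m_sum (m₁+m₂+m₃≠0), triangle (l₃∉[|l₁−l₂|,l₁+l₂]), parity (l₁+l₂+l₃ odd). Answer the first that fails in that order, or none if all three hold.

Σmᵢ = -3  ✗
l₃∈[|l₁−l₂|,l₁+l₂]=[4,6], have l₃=6
Σlᵢ = 12 ⇒ even

m_sum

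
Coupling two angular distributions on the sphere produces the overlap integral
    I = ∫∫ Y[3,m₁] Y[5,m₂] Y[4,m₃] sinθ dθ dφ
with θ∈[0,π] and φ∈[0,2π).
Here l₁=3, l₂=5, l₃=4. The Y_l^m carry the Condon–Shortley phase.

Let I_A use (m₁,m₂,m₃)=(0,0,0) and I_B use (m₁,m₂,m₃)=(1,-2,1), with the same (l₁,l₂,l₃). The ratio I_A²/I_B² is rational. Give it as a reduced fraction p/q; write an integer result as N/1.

225/224

l's match ⇒ only the (l;m) 3-j factors differ between A and B.
A: triangle coeff Δ(3,5,4) = 1/180180; Σ_t [1,3]: t=1:−1/576 t=2:+1/144 t=3:−1/576 = 1/288; (3j)²=20/1001 [(3 5 4; 0 0 0)], sign=+1
B: triangle coeff Δ(3,5,4) = 1/180180; Σ_t [0,2]: t=0:+1/1728 t=1:−1/288 t=2:+1/960 = -1/540; (3j)²=128/6435 [(3 5 4; 1 -2 1)], sign=+1
I_A²/I_B² = (20/1001)/(128/6435) = 225/224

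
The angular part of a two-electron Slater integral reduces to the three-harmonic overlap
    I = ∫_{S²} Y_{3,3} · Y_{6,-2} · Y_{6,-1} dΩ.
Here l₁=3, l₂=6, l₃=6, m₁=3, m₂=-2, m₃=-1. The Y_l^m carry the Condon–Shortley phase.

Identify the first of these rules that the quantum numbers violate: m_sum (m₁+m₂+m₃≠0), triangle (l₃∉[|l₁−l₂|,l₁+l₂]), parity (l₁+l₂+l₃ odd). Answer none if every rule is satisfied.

Σmᵢ = 0  ✓
l₃∈[|l₁−l₂|,l₁+l₂]=[3,9], have l₃=6  ✓
Σlᵢ = 15 ⇒ odd  ✗

parity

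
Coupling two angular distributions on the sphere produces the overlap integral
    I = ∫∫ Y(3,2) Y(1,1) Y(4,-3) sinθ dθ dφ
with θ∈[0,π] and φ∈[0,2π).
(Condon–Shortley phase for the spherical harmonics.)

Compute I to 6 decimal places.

Checks pass: Σm=0; 8 even; l₃=4∈[2,4].
(2·3+1)(2·1+1)(2·4+1) = 189
Δ: 0! 6! 2! / 9! → 1/252
sum: t=0:+1/36 = 1/36
3j²(3 1 4; 0 0 0) = Δ·Π!·Σ² = 4/63  (sign +1)
sum: t=0:+1/240 = 1/240
3j²(3 1 4; 2 1 -3) = Δ·Π!·Σ² = 1/12  (sign -1)
combine: 4πI² = 189·4/63·1/12 = 1/1
take √, sign -1: I = -0.28209479

-0.282095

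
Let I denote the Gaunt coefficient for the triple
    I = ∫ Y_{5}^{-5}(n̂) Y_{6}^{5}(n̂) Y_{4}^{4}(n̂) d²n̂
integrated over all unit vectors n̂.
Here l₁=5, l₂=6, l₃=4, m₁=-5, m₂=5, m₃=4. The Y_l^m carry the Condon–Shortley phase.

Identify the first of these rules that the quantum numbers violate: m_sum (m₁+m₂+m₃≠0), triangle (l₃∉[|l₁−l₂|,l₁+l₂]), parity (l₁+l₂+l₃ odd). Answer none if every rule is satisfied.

m₁+m₂+m₃ = -5 + 5 + 4 = 4  ✗
triangle: |5−6|=1 ≤ l₃=4 ≤ 5+6=11
parity: l₁+l₂+l₃ = 15 is odd

m_sum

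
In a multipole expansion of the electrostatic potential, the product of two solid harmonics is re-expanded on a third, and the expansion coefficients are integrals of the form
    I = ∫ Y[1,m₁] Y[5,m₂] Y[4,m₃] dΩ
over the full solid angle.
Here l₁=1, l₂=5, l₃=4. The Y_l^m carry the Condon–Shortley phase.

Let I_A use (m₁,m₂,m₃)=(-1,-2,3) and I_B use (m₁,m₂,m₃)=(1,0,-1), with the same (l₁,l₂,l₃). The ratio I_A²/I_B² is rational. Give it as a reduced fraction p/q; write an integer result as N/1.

3/10

l's match ⇒ only the (l;m) 3-j factors differ between A and B.
A: triangle coeff Δ(1,5,4) = 1/495; Σ_t [2,2]: t=2:+1/10080 = 1/10080; (3j)²=1/165 [(1 5 4; -1 -2 3)], sign=-1
B: triangle coeff Δ(1,5,4) = 1/495; Σ_t [0,0]: t=0:+1/1440 = 1/1440; (3j)²=2/99 [(1 5 4; 1 0 -1)], sign=-1
I_A²/I_B² = (1/165)/(2/99) = 3/10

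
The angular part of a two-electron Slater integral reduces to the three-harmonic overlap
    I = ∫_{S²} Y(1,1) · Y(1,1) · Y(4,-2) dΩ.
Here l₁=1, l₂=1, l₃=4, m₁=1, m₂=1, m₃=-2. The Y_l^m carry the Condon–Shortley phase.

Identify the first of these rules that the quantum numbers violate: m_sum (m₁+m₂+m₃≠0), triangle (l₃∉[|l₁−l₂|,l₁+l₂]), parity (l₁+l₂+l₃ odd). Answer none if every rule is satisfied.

triangle

azimuthal sum: 1 + 1 − 2 = 0  ✓
0 ≤ 4 ≤ 2 (triangle on l)  ✗
L = 1 + 1 + 4 = 6 (even)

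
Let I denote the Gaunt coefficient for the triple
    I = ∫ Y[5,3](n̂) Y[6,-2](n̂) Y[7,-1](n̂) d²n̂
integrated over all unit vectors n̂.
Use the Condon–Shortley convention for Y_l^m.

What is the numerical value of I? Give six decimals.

0.025664

m-sum 0 ✓  L=18 even ✓  1≤7≤11 ✓
Π(2lᵢ+1) = 11×13×15 = 2145
triangle coeff Δ(5,6,7) = 1/174594420
Σ_t [0,4]: t=0:+1/4147200 t=1:−1/207360 t=2:+1/82944 t=3:−1/207360 t=4:+1/4147200 = 1/345600
(3j)²=420/46189 [(5 6 7; 0 0 0)], sign=-1
Σ_t [0,2]: t=0:+1/663552 t=1:−1/518400 t=2:+1/4147200 = -1/5529600
(3j)²=98/230945 [(5 6 7; 3 -2 -1)], sign=-1
⇒ 4πI² = 123480/14919047
I = (+1)√(123480/14919047/(4π)) = 0.02566391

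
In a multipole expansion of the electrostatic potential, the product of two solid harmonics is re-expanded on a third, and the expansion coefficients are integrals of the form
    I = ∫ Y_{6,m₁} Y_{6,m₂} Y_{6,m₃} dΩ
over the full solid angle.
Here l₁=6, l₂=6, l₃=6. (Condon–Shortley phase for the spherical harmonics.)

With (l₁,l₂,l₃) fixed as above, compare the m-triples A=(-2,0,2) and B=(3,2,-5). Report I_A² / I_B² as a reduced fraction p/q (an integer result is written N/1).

Same 6,6,6: normalisation and zero-m 3j drop out of the ratio.
A: Δ: 6! 6! 6! / 19! → 1/325909584; sum: t=2:+1/1658880 t=3:−1/155520 t=4:+1/110592 t=5:−1/518400 t=6:+1/24883200 = 11/8294400; 3j²(6 6 6; -2 0 2) = Δ·Π!·Σ² = 11/4199  (sign +1)
B: Δ: 6! 6! 6! / 19! → 1/325909584; sum: t=2:+1/4147200 t=3:−1/3110400 = -1/12441600; 3j²(6 6 6; 3 2 -5) = Δ·Π!·Σ² = 7/4199  (sign +1)
I_A²/I_B² = (11/4199)/(7/4199) = 11/7

11/7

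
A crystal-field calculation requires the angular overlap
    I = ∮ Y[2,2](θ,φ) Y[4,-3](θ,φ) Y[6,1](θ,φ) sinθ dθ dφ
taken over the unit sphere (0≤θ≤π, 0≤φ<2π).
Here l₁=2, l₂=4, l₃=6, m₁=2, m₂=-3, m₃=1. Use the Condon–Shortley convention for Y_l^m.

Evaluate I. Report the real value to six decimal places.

Rules hold: Σm=0, L=12 even, 2≤6≤6.
N = 5·9·13 = 585
Δ = 0!·4!·8!/13! = 1/6435
Racah Σ t=0..0: t=0:+1/2304 = 1/2304
⇒ 3j(2 4 6; 0 0 0)² = 5/143, sgn +1
Racah Σ t=0..0: t=0:+1/120960 = 1/120960
⇒ 3j(2 4 6; 2 -3 1)² = 1/1287, sgn -1
4πI² = N·(3j₀)²·(3jₘ)² = 25/1573
I = -1·√(0.0158932/4π) = -0.03556319

-0.035563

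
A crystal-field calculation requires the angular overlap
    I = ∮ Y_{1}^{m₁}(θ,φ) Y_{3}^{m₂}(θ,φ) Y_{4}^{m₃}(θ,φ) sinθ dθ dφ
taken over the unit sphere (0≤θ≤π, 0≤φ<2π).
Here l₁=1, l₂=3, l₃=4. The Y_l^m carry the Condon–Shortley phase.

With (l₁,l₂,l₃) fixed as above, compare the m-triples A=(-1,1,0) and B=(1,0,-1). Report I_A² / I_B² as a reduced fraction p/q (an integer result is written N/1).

3/5

Same 1,3,4: normalisation and zero-m 3j drop out of the ratio.
A: Δ: 0! 2! 6! / 9! → 1/252; sum: t=0:+1/96 = 1/96; 3j²(1 3 4; -1 1 0) = Δ·Π!·Σ² = 1/42  (sign +1)
B: Δ: 0! 2! 6! / 9! → 1/252; sum: t=0:+1/72 = 1/72; 3j²(1 3 4; 1 0 -1) = Δ·Π!·Σ² = 5/126  (sign -1)
I_A²/I_B² = (1/42)/(5/126) = 3/5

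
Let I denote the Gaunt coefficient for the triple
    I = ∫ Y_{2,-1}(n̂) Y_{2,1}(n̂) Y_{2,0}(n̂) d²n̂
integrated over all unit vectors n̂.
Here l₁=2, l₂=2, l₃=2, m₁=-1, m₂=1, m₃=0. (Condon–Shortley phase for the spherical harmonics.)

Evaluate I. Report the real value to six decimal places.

Rules hold: Σm=0, L=6 even, 0≤2≤4.
N = 5·5·5 = 125
Δ = 2!·2!·2!/7! = 1/630
Racah Σ t=0..2: t=0:+1/8 t=1:−1/1 t=2:+1/8 = -3/4
⇒ 3j(2 2 2; 0 0 0)² = 2/35, sgn -1
Racah Σ t=1..2: t=1:−1/4 t=2:+1/2 = 1/4
⇒ 3j(2 2 2; -1 1 0)² = 1/70, sgn +1
4πI² = N·(3j₀)²·(3jₘ)² = 5/49
I = -1·√(0.102041/4π) = -0.09011188

-0.090112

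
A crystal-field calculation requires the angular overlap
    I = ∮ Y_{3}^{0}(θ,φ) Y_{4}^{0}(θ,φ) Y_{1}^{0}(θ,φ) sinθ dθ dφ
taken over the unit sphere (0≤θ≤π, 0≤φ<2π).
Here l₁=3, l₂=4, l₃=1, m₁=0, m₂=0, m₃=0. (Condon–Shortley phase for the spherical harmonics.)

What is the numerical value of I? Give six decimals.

m-sum 0 ✓  L=8 even ✓  1≤1≤7 ✓
Π(2lᵢ+1) = 7×9×3 = 189
triangle coeff Δ(3,4,1) = 1/252
Σ_t [3,3]: t=3:−1/36 = -1/36
(3j)²=4/63 [(3 4 1; 0 0 0)], sign=+1
(m-triple is (0,0,0) — same symbol as above.)
⇒ 4πI² = 16/21
I = (+1)√(16/21/(4π)) = 0.24623252

0.246233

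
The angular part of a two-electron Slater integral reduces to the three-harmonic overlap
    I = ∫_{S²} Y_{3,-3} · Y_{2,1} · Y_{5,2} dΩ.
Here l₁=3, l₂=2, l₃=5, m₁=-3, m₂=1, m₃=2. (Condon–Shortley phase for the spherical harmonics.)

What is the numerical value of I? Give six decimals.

0.063396

Checks pass: Σm=0; 10 even; l₃=5∈[1,5].
(2·3+1)(2·2+1)(2·5+1) = 385
Δ: 0! 6! 4! / 11! → 1/2310
sum: t=0:+1/144 = 1/144
3j²(3 2 5; 0 0 0) = Δ·Π!·Σ² = 10/231  (sign -1)
sum: t=0:+1/4320 = 1/4320
3j²(3 2 5; -3 1 2) = Δ·Π!·Σ² = 1/330  (sign -1)
combine: 4πI² = 385·10/231·1/330 = 5/99
take √, sign +1: I = 0.06339609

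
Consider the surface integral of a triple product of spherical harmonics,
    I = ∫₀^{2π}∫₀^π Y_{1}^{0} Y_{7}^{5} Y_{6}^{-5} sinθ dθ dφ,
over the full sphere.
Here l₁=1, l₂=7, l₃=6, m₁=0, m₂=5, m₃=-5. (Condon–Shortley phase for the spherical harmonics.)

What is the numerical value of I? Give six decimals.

Checks pass: Σm=0; 14 even; l₃=6∈[6,8].
(2·1+1)(2·7+1)(2·6+1) = 585
Δ: 2! 0! 12! / 15! → 1/1365
sum: t=1:−1/518400 = -1/518400
3j²(1 7 6; 0 0 0) = Δ·Π!·Σ² = 7/195  (sign -1)
sum: t=1:−1/39916800 = -1/39916800
3j²(1 7 6; 0 5 -5) = Δ·Π!·Σ² = 8/455  (sign +1)
combine: 4πI² = 585·7/195·8/455 = 24/65
take √, sign -1: I = -0.17141310

-0.171413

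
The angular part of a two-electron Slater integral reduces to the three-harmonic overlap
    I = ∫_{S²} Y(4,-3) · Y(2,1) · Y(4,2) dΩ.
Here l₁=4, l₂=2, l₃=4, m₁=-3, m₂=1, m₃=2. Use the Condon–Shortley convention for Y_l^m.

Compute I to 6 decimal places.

Rules hold: Σm=0, L=10 even, 2≤4≤6.
N = 9·5·9 = 405
Δ = 2!·6!·2!/11! = 1/13860
Racah Σ t=0..2: t=0:+1/192 t=1:−1/36 t=2:+1/192 = -5/288
⇒ 3j(4 2 4; 0 0 0)² = 20/693, sgn -1
Racah Σ t=1..2: t=1:−1/1440 t=2:+1/240 = 1/288
⇒ 3j(4 2 4; -3 1 2)² = 5/132, sgn +1
4πI² = N·(3j₀)²·(3jₘ)² = 375/847
I = -1·√(0.442739/4π) = -0.18770204

-0.187702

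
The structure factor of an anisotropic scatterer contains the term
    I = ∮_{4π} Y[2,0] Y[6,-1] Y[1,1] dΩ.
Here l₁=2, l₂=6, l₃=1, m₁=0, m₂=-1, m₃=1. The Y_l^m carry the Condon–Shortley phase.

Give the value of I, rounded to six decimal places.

|2−6|≤1≤2+6 violated ⇒ I = 0

0.000000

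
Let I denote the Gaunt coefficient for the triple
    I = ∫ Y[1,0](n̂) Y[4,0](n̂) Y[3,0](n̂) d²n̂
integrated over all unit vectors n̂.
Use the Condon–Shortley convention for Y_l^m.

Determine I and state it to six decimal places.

0.246233

Rules hold: Σm=0, L=8 even, 3≤3≤5.
N = 3·9·7 = 189
Δ = 2!·0!·6!/9! = 1/252
Racah Σ t=1..1: t=1:−1/36 = -1/36
⇒ 3j(1 4 3; 0 0 0)² = 4/63, sgn +1
(m-triple is (0,0,0) — same symbol as above.)
4πI² = N·(3j₀)²·(3jₘ)² = 16/21
I = +1·√(0.761905/4π) = 0.24623252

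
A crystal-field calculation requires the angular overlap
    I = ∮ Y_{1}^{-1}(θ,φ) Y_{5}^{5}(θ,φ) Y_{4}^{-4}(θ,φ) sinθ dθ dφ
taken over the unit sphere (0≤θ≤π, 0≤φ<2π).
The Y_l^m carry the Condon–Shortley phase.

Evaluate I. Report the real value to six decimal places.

m-sum 0 ✓  L=10 even ✓  4≤4≤6 ✓
Π(2lᵢ+1) = 3×11×9 = 297
triangle coeff Δ(1,5,4) = 1/495
Σ_t [1,1]: t=1:−1/576 = -1/576
(3j)²=5/99 [(1 5 4; 0 0 0)], sign=-1
Σ_t [2,2]: t=2:+1/80640 = 1/80640
(3j)²=1/11 [(1 5 4; -1 5 -4)], sign=+1
⇒ 4πI² = 15/11
I = (-1)√(15/11/(4π)) = -0.32941575

-0.329416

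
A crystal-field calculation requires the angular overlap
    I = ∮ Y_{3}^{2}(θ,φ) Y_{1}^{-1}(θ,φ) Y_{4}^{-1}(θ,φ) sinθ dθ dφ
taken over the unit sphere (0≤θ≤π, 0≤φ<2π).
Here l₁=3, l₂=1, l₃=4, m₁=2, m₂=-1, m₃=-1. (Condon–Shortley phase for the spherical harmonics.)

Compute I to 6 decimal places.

-0.106622

m-sum 0 ✓  L=8 even ✓  2≤4≤4 ✓
Π(2lᵢ+1) = 7×3×9 = 189
triangle coeff Δ(3,1,4) = 1/252
Σ_t [0,0]: t=0:+1/36 = 1/36
(3j)²=4/63 [(3 1 4; 0 0 0)], sign=+1
Σ_t [0,0]: t=0:+1/240 = 1/240
(3j)²=1/84 [(3 1 4; 2 -1 -1)], sign=-1
⇒ 4πI² = 1/7
I = (-1)√(1/7/(4π)) = -0.10662181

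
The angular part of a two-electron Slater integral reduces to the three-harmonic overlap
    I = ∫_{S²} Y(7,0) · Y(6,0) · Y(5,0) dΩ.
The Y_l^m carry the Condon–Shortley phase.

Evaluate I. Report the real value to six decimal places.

0.118801

Checks pass: Σm=0; 18 even; l₃=5∈[1,13].
(2·7+1)(2·6+1)(2·5+1) = 2145
Δ: 8! 6! 4! / 19! → 1/174594420
sum: t=2:+1/4147200 t=3:−1/207360 t=4:+1/82944 t=5:−1/207360 t=6:+1/4147200 = 1/345600
3j²(7 6 5; 0 0 0) = Δ·Π!·Σ² = 420/46189  (sign -1)
(m-triple is (0,0,0) — same symbol as above.)
combine: 4πI² = 2145·420/46189·420/46189 = 2646000/14919047
take √, sign +1: I = 0.11880082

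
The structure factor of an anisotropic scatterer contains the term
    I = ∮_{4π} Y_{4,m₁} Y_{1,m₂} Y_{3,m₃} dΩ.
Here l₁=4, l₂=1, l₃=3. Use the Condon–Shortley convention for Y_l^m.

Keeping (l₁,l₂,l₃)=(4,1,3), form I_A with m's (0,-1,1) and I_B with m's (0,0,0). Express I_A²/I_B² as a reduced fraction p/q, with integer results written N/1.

l's match ⇒ only the (l;m) 3-j factors differ between A and B.
A: triangle coeff Δ(4,1,3) = 1/252; Σ_t [0,0]: t=0:+1/96 = 1/96; (3j)²=1/42 [(4 1 3; 0 -1 1)], sign=+1
B: triangle coeff Δ(4,1,3) = 1/252; Σ_t [1,1]: t=1:−1/36 = -1/36; (3j)²=4/63 [(4 1 3; 0 0 0)], sign=+1
I_A²/I_B² = (1/42)/(4/63) = 3/8

3/8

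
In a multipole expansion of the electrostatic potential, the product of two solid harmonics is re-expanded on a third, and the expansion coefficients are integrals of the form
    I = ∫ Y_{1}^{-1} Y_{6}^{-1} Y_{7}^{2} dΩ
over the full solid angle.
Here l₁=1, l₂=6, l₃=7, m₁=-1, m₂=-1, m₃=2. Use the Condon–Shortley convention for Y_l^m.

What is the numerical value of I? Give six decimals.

0.209937

Rules hold: Σm=0, L=14 even, 5≤7≤7.
N = 3·13·15 = 585
Δ = 0!·2!·12!/15! = 1/1365
Racah Σ t=0..0: t=0:+1/518400 = 1/518400
⇒ 3j(1 6 7; 0 0 0)² = 7/195, sgn -1
Racah Σ t=0..0: t=0:+1/1209600 = 1/1209600
⇒ 3j(1 6 7; -1 -1 2)² = 12/455, sgn -1
4πI² = N·(3j₀)²·(3jₘ)² = 36/65
I = +1·√(0.553846/4π) = 0.20993732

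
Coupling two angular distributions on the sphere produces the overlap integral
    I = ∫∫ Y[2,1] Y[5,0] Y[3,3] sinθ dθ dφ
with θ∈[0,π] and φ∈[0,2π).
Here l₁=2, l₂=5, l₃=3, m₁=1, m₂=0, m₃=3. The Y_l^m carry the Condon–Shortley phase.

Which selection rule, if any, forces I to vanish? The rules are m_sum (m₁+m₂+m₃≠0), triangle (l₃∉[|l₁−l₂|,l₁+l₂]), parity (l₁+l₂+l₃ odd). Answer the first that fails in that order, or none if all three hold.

m_sum

azimuthal sum: 1 + 0 + 3 = 4  ✗
3 ≤ 3 ≤ 7 (triangle on l)
L = 2 + 5 + 3 = 10 (even)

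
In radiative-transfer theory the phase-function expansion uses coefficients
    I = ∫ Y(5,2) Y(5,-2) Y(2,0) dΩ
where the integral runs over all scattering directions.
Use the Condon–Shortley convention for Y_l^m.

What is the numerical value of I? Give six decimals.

m-sum 0 ✓  L=12 even ✓  0≤2≤10 ✓
Π(2lᵢ+1) = 11×11×5 = 605
triangle coeff Δ(5,5,2) = 1/38610
Σ_t [3,5]: t=3:−1/2880 t=4:+1/576 t=5:−1/2880 = 1/960
(3j)²=10/429 [(5 5 2; 0 0 0)], sign=+1
Σ_t [1,3]: t=1:−1/20160 t=2:+1/1440 t=3:−1/2880 = 1/3360
(3j)²=6/715 [(5 5 2; 2 -2 0)], sign=+1
⇒ 4πI² = 20/169
I = (+1)√(20/169/(4π)) = 0.09704356

0.097044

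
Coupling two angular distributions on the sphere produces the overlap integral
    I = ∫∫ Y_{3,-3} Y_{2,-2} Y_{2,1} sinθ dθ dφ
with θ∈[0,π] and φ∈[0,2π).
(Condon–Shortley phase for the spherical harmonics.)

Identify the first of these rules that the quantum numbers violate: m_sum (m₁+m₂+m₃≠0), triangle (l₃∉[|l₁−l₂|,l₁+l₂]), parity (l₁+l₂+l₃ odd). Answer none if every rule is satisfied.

Σmᵢ = -4  ✗
l₃∈[|l₁−l₂|,l₁+l₂]=[1,5], have l₃=2
Σlᵢ = 7 ⇒ odd

m_sum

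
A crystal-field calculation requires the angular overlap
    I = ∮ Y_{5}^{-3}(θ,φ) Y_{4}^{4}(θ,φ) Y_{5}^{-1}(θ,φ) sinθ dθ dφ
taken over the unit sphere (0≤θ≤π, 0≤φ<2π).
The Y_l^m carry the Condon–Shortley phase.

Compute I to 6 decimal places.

Rules hold: Σm=0, L=14 even, 1≤5≤9.
N = 11·9·11 = 1089
Δ = 4!·6!·4!/15! = 1/3153150
Racah Σ t=0..4: t=0:+1/69120 t=1:−1/1728 t=2:+1/576 t=3:−1/1728 t=4:+1/69120 = 7/11520
⇒ 3j(5 4 5; 0 0 0)² = 2/143, sgn -1
Racah Σ t=4..4: t=4:+1/27648 = 1/27648
⇒ 3j(5 4 5; -3 4 -1)² = 10/429, sgn +1
4πI² = N·(3j₀)²·(3jₘ)² = 60/169
I = -1·√(0.35503/4π) = -0.16808437

-0.168084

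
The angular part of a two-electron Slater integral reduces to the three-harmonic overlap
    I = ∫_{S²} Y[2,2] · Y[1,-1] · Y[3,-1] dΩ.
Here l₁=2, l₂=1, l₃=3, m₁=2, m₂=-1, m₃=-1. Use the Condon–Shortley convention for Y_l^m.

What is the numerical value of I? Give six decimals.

-0.082589

Checks pass: Σm=0; 6 even; l₃=3∈[1,3].
(2·2+1)(2·1+1)(2·3+1) = 105
Δ: 0! 4! 2! / 7! → 1/105
sum: t=0:+1/4 = 1/4
3j²(2 1 3; 0 0 0) = Δ·Π!·Σ² = 3/35  (sign -1)
sum: t=0:+1/48 = 1/48
3j²(2 1 3; 2 -1 -1) = Δ·Π!·Σ² = 1/105  (sign +1)
combine: 4πI² = 105·3/35·1/105 = 3/35
take √, sign -1: I = -0.08258890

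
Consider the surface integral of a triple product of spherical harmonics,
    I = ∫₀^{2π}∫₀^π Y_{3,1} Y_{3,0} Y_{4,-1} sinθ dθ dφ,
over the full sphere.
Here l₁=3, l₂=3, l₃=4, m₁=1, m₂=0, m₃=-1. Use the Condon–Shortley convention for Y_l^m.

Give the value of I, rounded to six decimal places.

-0.099323

Rules hold: Σm=0, L=10 even, 0≤4≤6.
N = 7·7·9 = 441
Δ = 2!·4!·4!/11! = 1/34650
Racah Σ t=0..2: t=0:+1/72 t=1:−1/16 t=2:+1/72 = -5/144
⇒ 3j(3 3 4; 0 0 0)² = 2/77, sgn -1
Racah Σ t=0..2: t=0:+1/48 t=1:−1/24 t=2:+1/288 = -5/288
⇒ 3j(3 3 4; 1 0 -1)² = 5/462, sgn +1
4πI² = N·(3j₀)²·(3jₘ)² = 15/121
I = -1·√(0.123967/4π) = -0.09932258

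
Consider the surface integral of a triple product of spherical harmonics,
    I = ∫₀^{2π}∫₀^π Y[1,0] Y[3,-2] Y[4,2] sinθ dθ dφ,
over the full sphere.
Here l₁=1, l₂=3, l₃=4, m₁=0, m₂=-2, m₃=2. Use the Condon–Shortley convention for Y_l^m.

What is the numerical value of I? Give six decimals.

0.213244

Rules hold: Σm=0, L=8 even, 2≤4≤4.
N = 3·7·9 = 189
Δ = 0!·2!·6!/9! = 1/252
Racah Σ t=0..0: t=0:+1/36 = 1/36
⇒ 3j(1 3 4; 0 0 0)² = 4/63, sgn +1
Racah Σ t=0..0: t=0:+1/120 = 1/120
⇒ 3j(1 3 4; 0 -2 2)² = 1/21, sgn +1
4πI² = N·(3j₀)²·(3jₘ)² = 4/7
I = +1·√(0.571429/4π) = 0.21324362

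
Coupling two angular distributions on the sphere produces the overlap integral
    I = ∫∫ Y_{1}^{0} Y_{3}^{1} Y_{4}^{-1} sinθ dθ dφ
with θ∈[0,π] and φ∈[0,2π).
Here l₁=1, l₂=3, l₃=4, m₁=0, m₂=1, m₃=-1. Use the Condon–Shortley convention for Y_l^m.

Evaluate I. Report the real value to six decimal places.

-0.238414

Checks pass: Σm=0; 8 even; l₃=4∈[2,4].
(2·1+1)(2·3+1)(2·4+1) = 189
Δ: 0! 2! 6! / 9! → 1/252
sum: t=0:+1/36 = 1/36
3j²(1 3 4; 0 0 0) = Δ·Π!·Σ² = 4/63  (sign +1)
sum: t=0:+1/48 = 1/48
3j²(1 3 4; 0 1 -1) = Δ·Π!·Σ² = 5/84  (sign -1)
combine: 4πI² = 189·4/63·5/84 = 5/7
take √, sign -1: I = -0.23841361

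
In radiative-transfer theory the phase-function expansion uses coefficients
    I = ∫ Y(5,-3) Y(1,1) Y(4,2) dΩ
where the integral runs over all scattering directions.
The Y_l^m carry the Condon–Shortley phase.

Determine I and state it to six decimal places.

m-sum 0 ✓  L=10 even ✓  4≤4≤6 ✓
Π(2lᵢ+1) = 11×3×9 = 297
triangle coeff Δ(5,1,4) = 1/495
Σ_t [1,1]: t=1:−1/576 = -1/576
(3j)²=5/99 [(5 1 4; 0 0 0)], sign=-1
Σ_t [2,2]: t=2:+1/2880 = 1/2880
(3j)²=28/495 [(5 1 4; -3 1 2)], sign=+1
⇒ 4πI² = 28/33
I = (-1)√(28/33/(4π)) = -0.25984664

-0.259847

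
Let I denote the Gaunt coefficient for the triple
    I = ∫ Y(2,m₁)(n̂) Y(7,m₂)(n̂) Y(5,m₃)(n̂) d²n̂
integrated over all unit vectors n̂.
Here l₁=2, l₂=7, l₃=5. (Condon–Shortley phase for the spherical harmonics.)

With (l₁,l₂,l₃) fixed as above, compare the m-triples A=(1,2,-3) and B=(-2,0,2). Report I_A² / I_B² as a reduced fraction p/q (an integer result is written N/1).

18/7

Shared (l₁,l₂,l₃)=(2,7,5): N and (l;000)² cancel in I_A²/I_B².
A: Δ = 4!·0!·10!/15! = 1/15015; Racah Σ t=1..1: t=1:−1/483840 = -1/483840; ⇒ 3j(2 7 5; 1 2 -3)² = 6/1001, sgn -1
B: Δ = 4!·0!·10!/15! = 1/15015; Racah Σ t=4..4: t=4:+1/725760 = 1/725760; ⇒ 3j(2 7 5; -2 0 2)² = 1/429, sgn -1
I_A²/I_B² = (6/1001)/(1/429) = 18/7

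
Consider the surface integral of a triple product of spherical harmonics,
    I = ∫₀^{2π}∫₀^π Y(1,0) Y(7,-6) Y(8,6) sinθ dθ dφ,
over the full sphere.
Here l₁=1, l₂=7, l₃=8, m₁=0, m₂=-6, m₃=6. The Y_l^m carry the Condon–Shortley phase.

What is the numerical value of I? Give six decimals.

0.161907

Rules hold: Σm=0, L=16 even, 6≤8≤8.
N = 3·15·17 = 765
Δ = 0!·2!·14!/17! = 1/2040
Racah Σ t=0..0: t=0:+1/25401600 = 1/25401600
⇒ 3j(1 7 8; 0 0 0)² = 8/255, sgn +1
Racah Σ t=0..0: t=0:+1/6227020800 = 1/6227020800
⇒ 3j(1 7 8; 0 -6 6)² = 7/510, sgn +1
4πI² = N·(3j₀)²·(3jₘ)² = 28/85
I = +1·√(0.329412/4π) = 0.16190663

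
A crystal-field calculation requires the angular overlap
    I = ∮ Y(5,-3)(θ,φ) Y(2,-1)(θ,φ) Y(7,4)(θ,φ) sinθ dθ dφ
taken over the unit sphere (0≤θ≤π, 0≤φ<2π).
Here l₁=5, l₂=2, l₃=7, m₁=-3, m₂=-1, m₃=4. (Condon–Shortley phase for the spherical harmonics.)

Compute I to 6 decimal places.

0.252127

m-sum 0 ✓  L=14 even ✓  3≤7≤7 ✓
Π(2lᵢ+1) = 11×5×15 = 825
triangle coeff Δ(5,2,7) = 1/15015
Σ_t [0,0]: t=0:+1/57600 = 1/57600
(3j)²=21/715 [(5 2 7; 0 0 0)], sign=-1
Σ_t [0,0]: t=0:+1/483840 = 1/483840
(3j)²=3/91 [(5 2 7; -3 -1 4)], sign=-1
⇒ 4πI² = 135/169
I = (+1)√(135/169/(4π)) = 0.25212656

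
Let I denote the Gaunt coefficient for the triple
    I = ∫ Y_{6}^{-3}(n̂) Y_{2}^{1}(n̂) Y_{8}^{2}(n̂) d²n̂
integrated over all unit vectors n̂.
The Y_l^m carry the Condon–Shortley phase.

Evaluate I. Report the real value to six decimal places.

0.120013

m-sum 0 ✓  L=16 even ✓  4≤8≤8 ✓
Π(2lᵢ+1) = 13×5×17 = 1105
triangle coeff Δ(6,2,8) = 1/30940
Σ_t [0,0]: t=0:+1/2073600 = 1/2073600
(3j)²=28/1105 [(6 2 8; 0 0 0)], sign=+1
Σ_t [0,0]: t=0:+1/13063680 = 1/13063680
(3j)²=10/1547 [(6 2 8; -3 1 2)], sign=+1
⇒ 4πI² = 40/221
I = (+1)√(40/221/(4π)) = 0.12001318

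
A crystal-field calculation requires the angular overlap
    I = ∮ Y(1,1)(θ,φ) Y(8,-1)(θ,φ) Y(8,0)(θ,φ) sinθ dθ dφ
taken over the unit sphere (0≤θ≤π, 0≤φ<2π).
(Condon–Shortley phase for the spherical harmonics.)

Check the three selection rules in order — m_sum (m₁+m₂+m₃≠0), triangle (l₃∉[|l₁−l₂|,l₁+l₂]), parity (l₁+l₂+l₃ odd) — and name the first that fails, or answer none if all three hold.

m₁+m₂+m₃ = 1 − 1 + 0 = 0  ✓
triangle: |1−8|=7 ≤ l₃=8 ≤ 1+8=9  ✓
parity: l₁+l₂+l₃ = 17 is odd  ✗

parity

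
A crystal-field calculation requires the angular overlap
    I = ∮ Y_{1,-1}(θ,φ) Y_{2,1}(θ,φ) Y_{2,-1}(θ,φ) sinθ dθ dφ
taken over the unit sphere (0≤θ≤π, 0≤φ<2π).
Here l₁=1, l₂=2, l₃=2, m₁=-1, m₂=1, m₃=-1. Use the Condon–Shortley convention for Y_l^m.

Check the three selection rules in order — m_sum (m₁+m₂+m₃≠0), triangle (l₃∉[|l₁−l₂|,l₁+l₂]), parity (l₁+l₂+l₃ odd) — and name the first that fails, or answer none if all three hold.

azimuthal sum: -1 + 1 − 1 = -1  ✗
1 ≤ 2 ≤ 3 (triangle on l)
L = 1 + 2 + 2 = 5 (odd)

m_sum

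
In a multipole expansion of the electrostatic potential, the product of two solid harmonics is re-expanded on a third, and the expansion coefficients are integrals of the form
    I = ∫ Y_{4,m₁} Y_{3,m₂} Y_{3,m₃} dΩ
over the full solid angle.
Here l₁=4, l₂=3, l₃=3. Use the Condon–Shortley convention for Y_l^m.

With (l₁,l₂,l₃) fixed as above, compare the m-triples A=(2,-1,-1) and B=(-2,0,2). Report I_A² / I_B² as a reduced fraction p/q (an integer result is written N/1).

Same 4,3,3: normalisation and zero-m 3j drop out of the ratio.
A: Δ: 4! 4! 2! / 11! → 1/34650; sum: t=0:+1/192 t=1:−1/36 t=2:+1/192 = -5/288; 3j²(4 3 3; 2 -1 -1) = Δ·Π!·Σ² = 20/693  (sign -1)
B: Δ: 4! 4! 2! / 11! → 1/34650; sum: t=2:+1/96 t=3:−1/72 = -1/288; 3j²(4 3 3; -2 0 2) = Δ·Π!·Σ² = 1/462  (sign +1)
I_A²/I_B² = (20/693)/(1/462) = 40/3

40/3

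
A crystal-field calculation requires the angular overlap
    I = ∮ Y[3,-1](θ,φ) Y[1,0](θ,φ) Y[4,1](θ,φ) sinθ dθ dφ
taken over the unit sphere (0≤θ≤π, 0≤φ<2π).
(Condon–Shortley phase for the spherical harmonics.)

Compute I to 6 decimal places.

Checks pass: Σm=0; 8 even; l₃=4∈[2,4].
(2·3+1)(2·1+1)(2·4+1) = 189
Δ: 0! 6! 2! / 9! → 1/252
sum: t=0:+1/36 = 1/36
3j²(3 1 4; 0 0 0) = Δ·Π!·Σ² = 4/63  (sign +1)
sum: t=0:+1/48 = 1/48
3j²(3 1 4; -1 0 1) = Δ·Π!·Σ² = 5/84  (sign -1)
combine: 4πI² = 189·4/63·5/84 = 5/7
take √, sign -1: I = -0.23841361

-0.238414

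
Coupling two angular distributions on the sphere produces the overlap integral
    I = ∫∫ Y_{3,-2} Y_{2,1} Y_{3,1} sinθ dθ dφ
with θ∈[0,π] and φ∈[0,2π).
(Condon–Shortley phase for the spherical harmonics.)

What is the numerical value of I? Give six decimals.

0.162868

Rules hold: Σm=0, L=8 even, 1≤3≤5.
N = 7·5·7 = 245
Δ = 2!·4!·2!/9! = 1/3780
Racah Σ t=0..2: t=0:+1/24 t=1:−1/4 t=2:+1/24 = -1/6
⇒ 3j(3 2 3; 0 0 0)² = 4/105, sgn +1
Racah Σ t=1..2: t=1:−1/48 t=2:+1/12 = 1/16
⇒ 3j(3 2 3; -2 1 1)² = 1/28, sgn +1
4πI² = N·(3j₀)²·(3jₘ)² = 1/3
I = +1·√(0.333333/4π) = 0.16286750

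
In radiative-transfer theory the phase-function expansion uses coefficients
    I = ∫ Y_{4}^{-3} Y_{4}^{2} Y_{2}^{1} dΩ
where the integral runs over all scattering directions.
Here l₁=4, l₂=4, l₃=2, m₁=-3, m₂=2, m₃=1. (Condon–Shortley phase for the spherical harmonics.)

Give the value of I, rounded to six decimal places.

-0.187702

Checks pass: Σm=0; 10 even; l₃=2∈[0,8].
(2·4+1)(2·4+1)(2·2+1) = 405
Δ: 6! 2! 2! / 11! → 1/13860
sum: t=2:+1/192 t=3:−1/36 t=4:+1/192 = -5/288
3j²(4 4 2; 0 0 0) = Δ·Π!·Σ² = 20/693  (sign -1)
sum: t=5:−1/240 t=6:+1/1440 = -1/288
3j²(4 4 2; -3 2 1) = Δ·Π!·Σ² = 5/132  (sign +1)
combine: 4πI² = 405·20/693·5/132 = 375/847
take √, sign -1: I = -0.18770204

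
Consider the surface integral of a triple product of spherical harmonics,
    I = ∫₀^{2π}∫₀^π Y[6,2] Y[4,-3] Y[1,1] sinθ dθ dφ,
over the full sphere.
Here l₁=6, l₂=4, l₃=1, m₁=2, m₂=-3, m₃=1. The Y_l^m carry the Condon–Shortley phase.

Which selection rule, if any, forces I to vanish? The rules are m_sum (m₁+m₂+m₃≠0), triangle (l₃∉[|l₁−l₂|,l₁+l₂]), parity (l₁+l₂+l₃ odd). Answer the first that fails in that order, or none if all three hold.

m₁+m₂+m₃ = 2 − 3 + 1 = 0  ✓
triangle: |6−4|=2 ≤ l₃=1 ≤ 6+4=10  ✗
parity: l₁+l₂+l₃ = 11 is odd

triangle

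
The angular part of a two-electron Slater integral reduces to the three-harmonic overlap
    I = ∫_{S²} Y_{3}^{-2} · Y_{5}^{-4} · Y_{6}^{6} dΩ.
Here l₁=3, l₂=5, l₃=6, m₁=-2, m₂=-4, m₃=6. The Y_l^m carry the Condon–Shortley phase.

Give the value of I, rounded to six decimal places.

0.207001

Rules hold: Σm=0, L=14 even, 2≤6≤8.
N = 7·11·13 = 1001
Δ = 2!·4!·8!/15! = 1/675675
Racah Σ t=0..2: t=0:+1/8640 t=1:−1/2304 t=2:+1/8640 = -7/34560
⇒ 3j(3 5 6; 0 0 0)² = 7/429, sgn -1
Racah Σ t=1..1: t=1:−1/967680 = -1/967680
⇒ 3j(3 5 6; -2 -4 6)² = 3/91, sgn -1
4πI² = N·(3j₀)²·(3jₘ)² = 7/13
I = +1·√(0.538462/4π) = 0.20700098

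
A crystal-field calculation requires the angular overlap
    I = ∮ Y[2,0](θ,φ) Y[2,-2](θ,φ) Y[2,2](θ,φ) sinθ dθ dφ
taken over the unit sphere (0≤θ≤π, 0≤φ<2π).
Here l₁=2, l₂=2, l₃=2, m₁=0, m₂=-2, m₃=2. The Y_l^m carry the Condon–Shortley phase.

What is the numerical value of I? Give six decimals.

-0.180224

Rules hold: Σm=0, L=6 even, 0≤2≤4.
N = 5·5·5 = 125
Δ = 2!·2!·2!/7! = 1/630
Racah Σ t=0..2: t=0:+1/8 t=1:−1/1 t=2:+1/8 = -3/4
⇒ 3j(2 2 2; 0 0 0)² = 2/35, sgn -1
Racah Σ t=0..0: t=0:+1/8 = 1/8
⇒ 3j(2 2 2; 0 -2 2)² = 2/35, sgn +1
4πI² = N·(3j₀)²·(3jₘ)² = 20/49
I = -1·√(0.408163/4π) = -0.18022375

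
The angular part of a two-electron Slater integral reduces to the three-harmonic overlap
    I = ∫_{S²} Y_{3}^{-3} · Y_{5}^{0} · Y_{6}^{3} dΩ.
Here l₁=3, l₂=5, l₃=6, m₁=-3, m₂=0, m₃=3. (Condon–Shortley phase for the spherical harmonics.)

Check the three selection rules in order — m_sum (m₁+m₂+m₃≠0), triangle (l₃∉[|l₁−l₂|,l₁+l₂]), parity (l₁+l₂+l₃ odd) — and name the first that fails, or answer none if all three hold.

azimuthal sum: -3 + 0 + 3 = 0  ✓
2 ≤ 6 ≤ 8 (triangle on l)  ✓
L = 3 + 5 + 6 = 14 (even)  ✓

none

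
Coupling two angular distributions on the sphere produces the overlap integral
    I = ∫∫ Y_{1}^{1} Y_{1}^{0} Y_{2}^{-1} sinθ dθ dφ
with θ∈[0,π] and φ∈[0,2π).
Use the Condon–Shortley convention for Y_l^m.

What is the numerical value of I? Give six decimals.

-0.218510

Checks pass: Σm=0; 4 even; l₃=2∈[0,2].
(2·1+1)(2·1+1)(2·2+1) = 45
Δ: 0! 2! 2! / 5! → 1/30
sum: t=0:+1/1 = 1/1
3j²(1 1 2; 0 0 0) = Δ·Π!·Σ² = 2/15  (sign +1)
sum: t=0:+1/2 = 1/2
3j²(1 1 2; 1 0 -1) = Δ·Π!·Σ² = 1/10  (sign -1)
combine: 4πI² = 45·2/15·1/10 = 3/5
take √, sign -1: I = -0.21850969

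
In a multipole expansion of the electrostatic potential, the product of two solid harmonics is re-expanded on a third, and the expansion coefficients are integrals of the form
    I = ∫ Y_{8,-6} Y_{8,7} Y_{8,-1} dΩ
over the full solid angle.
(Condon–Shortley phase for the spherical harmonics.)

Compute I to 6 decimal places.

Rules hold: Σm=0, L=24 even, 0≤8≤16.
N = 17·17·17 = 4913
Δ = 8!·8!·8!/25! = 1/236637794250
Racah Σ t=0..8: t=0:+1/65548320768000 t=1:−1/128024064000 t=2:+1/2985984000 t=3:−1/373248000 t=4:+1/191102976 t=5:−1/373248000 t=6:+1/2985984000 t=7:−1/128024064000 t=8:+1/65548320768000 = 11/20808990720
⇒ 3j(8 8 8; 0 0 0)² = 490/96577, sgn +1
Racah Σ t=7..8: t=7:−1/1024192512000 t=8:+1/292626432000 = 1/409677004800
⇒ 3j(8 8 8; -6 7 -1)² = 78/7429, sgn -1
4πI² = N·(3j₀)²·(3jₘ)² = 49980/190969
I = -1·√(0.261718/4π) = -0.14431509

-0.144315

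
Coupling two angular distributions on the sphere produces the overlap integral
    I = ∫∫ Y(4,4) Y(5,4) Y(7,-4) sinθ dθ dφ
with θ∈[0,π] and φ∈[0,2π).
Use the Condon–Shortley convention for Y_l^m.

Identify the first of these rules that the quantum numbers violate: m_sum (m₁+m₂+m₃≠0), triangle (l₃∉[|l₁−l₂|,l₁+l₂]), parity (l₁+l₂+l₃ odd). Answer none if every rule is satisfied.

m_sum

m₁+m₂+m₃ = 4 + 4 − 4 = 4  ✗
triangle: |4−5|=1 ≤ l₃=7 ≤ 4+5=9
parity: l₁+l₂+l₃ = 16 is even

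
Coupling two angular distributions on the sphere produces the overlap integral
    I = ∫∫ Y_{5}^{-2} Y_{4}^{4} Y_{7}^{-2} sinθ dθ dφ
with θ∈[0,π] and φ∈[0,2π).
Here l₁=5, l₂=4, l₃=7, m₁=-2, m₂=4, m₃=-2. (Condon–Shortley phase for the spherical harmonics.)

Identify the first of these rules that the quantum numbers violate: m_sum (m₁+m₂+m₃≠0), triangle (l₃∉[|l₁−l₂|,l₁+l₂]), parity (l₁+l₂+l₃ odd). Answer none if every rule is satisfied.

azimuthal sum: -2 + 4 − 2 = 0  ✓
1 ≤ 7 ≤ 9 (triangle on l)  ✓
L = 5 + 4 + 7 = 16 (even)  ✓

none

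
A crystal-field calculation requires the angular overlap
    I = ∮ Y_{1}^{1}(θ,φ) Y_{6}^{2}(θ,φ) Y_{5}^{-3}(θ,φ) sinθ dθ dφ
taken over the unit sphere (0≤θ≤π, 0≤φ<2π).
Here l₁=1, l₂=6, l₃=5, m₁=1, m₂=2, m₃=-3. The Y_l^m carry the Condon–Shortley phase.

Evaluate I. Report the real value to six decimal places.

Rules hold: Σm=0, L=12 even, 5≤5≤7.
N = 3·13·11 = 429
Δ = 2!·0!·10!/13! = 1/858
Racah Σ t=1..1: t=1:−1/14400 = -1/14400
⇒ 3j(1 6 5; 0 0 0)² = 6/143, sgn +1
Racah Σ t=0..0: t=0:+1/161280 = 1/161280
⇒ 3j(1 6 5; 1 2 -3)² = 1/143, sgn +1
4πI² = N·(3j₀)²·(3jₘ)² = 18/143
I = +1·√(0.125874/4π) = 0.10008369

0.100084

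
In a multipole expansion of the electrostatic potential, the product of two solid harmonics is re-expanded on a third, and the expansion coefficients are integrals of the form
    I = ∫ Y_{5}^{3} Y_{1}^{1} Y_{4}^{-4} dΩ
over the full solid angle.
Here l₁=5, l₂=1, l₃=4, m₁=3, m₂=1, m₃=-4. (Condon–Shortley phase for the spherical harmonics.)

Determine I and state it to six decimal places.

-0.049106

m-sum 0 ✓  L=10 even ✓  4≤4≤6 ✓
Π(2lᵢ+1) = 11×3×9 = 297
triangle coeff Δ(5,1,4) = 1/495
Σ_t [1,1]: t=1:−1/576 = -1/576
(3j)²=5/99 [(5 1 4; 0 0 0)], sign=-1
Σ_t [2,2]: t=2:+1/80640 = 1/80640
(3j)²=1/495 [(5 1 4; 3 1 -4)], sign=+1
⇒ 4πI² = 1/33
I = (-1)√(1/33/(4π)) = -0.04910640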